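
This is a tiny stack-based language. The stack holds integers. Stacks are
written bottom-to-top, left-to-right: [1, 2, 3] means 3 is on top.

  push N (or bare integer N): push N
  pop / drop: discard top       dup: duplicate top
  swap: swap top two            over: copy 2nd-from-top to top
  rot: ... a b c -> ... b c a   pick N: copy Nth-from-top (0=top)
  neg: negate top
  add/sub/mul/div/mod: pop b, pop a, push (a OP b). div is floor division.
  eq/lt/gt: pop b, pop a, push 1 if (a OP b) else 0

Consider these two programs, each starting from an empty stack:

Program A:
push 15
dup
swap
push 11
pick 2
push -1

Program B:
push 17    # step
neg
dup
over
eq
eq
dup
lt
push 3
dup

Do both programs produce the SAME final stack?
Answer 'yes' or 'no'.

Program A trace:
  After 'push 15': [15]
  After 'dup': [15, 15]
  After 'swap': [15, 15]
  After 'push 11': [15, 15, 11]
  After 'pick 2': [15, 15, 11, 15]
  After 'push -1': [15, 15, 11, 15, -1]
Program A final stack: [15, 15, 11, 15, -1]

Program B trace:
  After 'push 17': [17]
  After 'neg': [-17]
  After 'dup': [-17, -17]
  After 'over': [-17, -17, -17]
  After 'eq': [-17, 1]
  After 'eq': [0]
  After 'dup': [0, 0]
  After 'lt': [0]
  After 'push 3': [0, 3]
  After 'dup': [0, 3, 3]
Program B final stack: [0, 3, 3]
Same: no

Answer: no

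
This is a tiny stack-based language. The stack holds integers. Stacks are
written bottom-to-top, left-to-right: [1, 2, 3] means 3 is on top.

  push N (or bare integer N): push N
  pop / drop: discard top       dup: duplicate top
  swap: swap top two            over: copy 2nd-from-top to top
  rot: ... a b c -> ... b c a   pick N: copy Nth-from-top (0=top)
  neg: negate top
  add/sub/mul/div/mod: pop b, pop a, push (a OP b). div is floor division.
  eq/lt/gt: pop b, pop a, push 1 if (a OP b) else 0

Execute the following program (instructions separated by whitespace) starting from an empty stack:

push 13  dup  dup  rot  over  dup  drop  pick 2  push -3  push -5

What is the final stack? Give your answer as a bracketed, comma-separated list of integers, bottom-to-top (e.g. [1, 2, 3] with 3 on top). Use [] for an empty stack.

Answer: [13, 13, 13, 13, 13, -3, -5]

Derivation:
After 'push 13': [13]
After 'dup': [13, 13]
After 'dup': [13, 13, 13]
After 'rot': [13, 13, 13]
After 'over': [13, 13, 13, 13]
After 'dup': [13, 13, 13, 13, 13]
After 'drop': [13, 13, 13, 13]
After 'pick 2': [13, 13, 13, 13, 13]
After 'push -3': [13, 13, 13, 13, 13, -3]
After 'push -5': [13, 13, 13, 13, 13, -3, -5]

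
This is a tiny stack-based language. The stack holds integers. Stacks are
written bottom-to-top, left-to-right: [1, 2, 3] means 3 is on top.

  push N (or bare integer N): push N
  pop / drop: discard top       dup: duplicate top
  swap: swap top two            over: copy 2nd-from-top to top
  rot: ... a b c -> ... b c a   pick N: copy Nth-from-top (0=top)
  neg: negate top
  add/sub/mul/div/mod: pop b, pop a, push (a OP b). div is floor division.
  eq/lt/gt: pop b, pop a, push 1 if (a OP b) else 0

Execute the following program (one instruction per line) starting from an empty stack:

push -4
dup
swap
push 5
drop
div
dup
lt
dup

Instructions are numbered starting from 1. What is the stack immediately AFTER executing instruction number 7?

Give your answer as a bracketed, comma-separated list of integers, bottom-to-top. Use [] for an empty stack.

Step 1 ('push -4'): [-4]
Step 2 ('dup'): [-4, -4]
Step 3 ('swap'): [-4, -4]
Step 4 ('push 5'): [-4, -4, 5]
Step 5 ('drop'): [-4, -4]
Step 6 ('div'): [1]
Step 7 ('dup'): [1, 1]

Answer: [1, 1]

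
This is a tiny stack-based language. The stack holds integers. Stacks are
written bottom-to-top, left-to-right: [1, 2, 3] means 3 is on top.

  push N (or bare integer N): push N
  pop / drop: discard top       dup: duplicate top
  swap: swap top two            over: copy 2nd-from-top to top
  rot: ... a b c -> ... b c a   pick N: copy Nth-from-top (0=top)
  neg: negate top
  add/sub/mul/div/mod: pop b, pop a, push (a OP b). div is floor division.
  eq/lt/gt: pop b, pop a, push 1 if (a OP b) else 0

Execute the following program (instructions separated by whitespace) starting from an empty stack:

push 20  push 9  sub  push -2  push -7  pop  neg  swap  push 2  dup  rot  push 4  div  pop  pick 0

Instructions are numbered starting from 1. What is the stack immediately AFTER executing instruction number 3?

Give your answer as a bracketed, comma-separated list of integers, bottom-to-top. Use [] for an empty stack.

Answer: [11]

Derivation:
Step 1 ('push 20'): [20]
Step 2 ('push 9'): [20, 9]
Step 3 ('sub'): [11]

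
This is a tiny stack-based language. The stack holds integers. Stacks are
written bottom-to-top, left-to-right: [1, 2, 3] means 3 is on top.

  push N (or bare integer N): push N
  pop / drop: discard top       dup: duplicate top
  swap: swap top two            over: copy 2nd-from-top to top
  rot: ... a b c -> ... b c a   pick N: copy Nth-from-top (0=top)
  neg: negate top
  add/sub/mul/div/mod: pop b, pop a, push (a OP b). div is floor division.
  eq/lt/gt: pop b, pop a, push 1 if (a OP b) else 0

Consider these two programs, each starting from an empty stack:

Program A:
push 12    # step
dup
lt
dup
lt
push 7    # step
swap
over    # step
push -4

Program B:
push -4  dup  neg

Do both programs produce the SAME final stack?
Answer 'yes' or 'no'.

Program A trace:
  After 'push 12': [12]
  After 'dup': [12, 12]
  After 'lt': [0]
  After 'dup': [0, 0]
  After 'lt': [0]
  After 'push 7': [0, 7]
  After 'swap': [7, 0]
  After 'over': [7, 0, 7]
  After 'push -4': [7, 0, 7, -4]
Program A final stack: [7, 0, 7, -4]

Program B trace:
  After 'push -4': [-4]
  After 'dup': [-4, -4]
  After 'neg': [-4, 4]
Program B final stack: [-4, 4]
Same: no

Answer: no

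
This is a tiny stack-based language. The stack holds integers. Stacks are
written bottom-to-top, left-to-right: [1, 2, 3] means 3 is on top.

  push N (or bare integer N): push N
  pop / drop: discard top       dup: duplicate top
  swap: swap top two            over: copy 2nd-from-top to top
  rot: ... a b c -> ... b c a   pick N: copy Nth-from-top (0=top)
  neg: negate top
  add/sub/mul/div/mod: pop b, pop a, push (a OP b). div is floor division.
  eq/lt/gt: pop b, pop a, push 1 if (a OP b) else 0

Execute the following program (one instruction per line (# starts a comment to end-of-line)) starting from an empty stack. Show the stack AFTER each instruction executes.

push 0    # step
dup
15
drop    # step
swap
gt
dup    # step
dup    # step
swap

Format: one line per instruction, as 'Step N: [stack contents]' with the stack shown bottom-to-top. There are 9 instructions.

Step 1: [0]
Step 2: [0, 0]
Step 3: [0, 0, 15]
Step 4: [0, 0]
Step 5: [0, 0]
Step 6: [0]
Step 7: [0, 0]
Step 8: [0, 0, 0]
Step 9: [0, 0, 0]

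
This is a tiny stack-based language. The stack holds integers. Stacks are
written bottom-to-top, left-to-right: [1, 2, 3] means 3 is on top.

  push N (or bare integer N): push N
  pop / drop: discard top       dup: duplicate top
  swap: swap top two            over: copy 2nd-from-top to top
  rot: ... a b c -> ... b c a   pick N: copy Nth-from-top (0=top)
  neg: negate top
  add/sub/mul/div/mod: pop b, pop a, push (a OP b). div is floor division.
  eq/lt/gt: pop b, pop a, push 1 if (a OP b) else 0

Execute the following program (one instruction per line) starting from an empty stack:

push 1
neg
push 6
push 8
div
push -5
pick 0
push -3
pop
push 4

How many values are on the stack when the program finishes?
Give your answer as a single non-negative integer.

Answer: 5

Derivation:
After 'push 1': stack = [1] (depth 1)
After 'neg': stack = [-1] (depth 1)
After 'push 6': stack = [-1, 6] (depth 2)
After 'push 8': stack = [-1, 6, 8] (depth 3)
After 'div': stack = [-1, 0] (depth 2)
After 'push -5': stack = [-1, 0, -5] (depth 3)
After 'pick 0': stack = [-1, 0, -5, -5] (depth 4)
After 'push -3': stack = [-1, 0, -5, -5, -3] (depth 5)
After 'pop': stack = [-1, 0, -5, -5] (depth 4)
After 'push 4': stack = [-1, 0, -5, -5, 4] (depth 5)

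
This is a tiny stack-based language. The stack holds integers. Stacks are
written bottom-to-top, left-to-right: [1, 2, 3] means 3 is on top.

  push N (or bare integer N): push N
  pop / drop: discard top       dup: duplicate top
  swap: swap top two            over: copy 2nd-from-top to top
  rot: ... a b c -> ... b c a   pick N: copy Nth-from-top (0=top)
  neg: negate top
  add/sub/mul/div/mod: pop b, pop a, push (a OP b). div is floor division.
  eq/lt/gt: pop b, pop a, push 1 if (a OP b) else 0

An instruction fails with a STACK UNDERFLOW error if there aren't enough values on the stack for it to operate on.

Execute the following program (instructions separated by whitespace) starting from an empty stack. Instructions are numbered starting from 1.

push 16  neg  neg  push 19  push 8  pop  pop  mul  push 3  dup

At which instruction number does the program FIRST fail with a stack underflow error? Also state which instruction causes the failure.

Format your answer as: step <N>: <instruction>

Answer: step 8: mul

Derivation:
Step 1 ('push 16'): stack = [16], depth = 1
Step 2 ('neg'): stack = [-16], depth = 1
Step 3 ('neg'): stack = [16], depth = 1
Step 4 ('push 19'): stack = [16, 19], depth = 2
Step 5 ('push 8'): stack = [16, 19, 8], depth = 3
Step 6 ('pop'): stack = [16, 19], depth = 2
Step 7 ('pop'): stack = [16], depth = 1
Step 8 ('mul'): needs 2 value(s) but depth is 1 — STACK UNDERFLOW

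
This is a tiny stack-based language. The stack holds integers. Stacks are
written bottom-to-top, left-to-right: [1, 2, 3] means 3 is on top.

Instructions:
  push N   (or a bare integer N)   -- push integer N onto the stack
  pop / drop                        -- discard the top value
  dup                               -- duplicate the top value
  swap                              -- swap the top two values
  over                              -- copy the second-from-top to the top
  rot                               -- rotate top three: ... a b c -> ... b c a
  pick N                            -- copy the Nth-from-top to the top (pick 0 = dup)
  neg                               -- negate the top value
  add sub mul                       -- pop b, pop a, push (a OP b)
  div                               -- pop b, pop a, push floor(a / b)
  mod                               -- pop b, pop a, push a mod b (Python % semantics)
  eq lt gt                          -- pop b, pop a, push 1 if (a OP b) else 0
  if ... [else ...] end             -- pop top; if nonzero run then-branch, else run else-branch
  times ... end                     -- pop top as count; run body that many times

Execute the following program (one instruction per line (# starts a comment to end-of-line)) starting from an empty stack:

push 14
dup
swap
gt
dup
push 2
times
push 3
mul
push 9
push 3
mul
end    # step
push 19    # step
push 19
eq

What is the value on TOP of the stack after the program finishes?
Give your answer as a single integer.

Answer: 1

Derivation:
After 'push 14': [14]
After 'dup': [14, 14]
After 'swap': [14, 14]
After 'gt': [0]
After 'dup': [0, 0]
After 'push 2': [0, 0, 2]
After 'times': [0, 0]
After 'push 3': [0, 0, 3]
After 'mul': [0, 0]
After 'push 9': [0, 0, 9]
After 'push 3': [0, 0, 9, 3]
After 'mul': [0, 0, 27]
After 'push 3': [0, 0, 27, 3]
After 'mul': [0, 0, 81]
After 'push 9': [0, 0, 81, 9]
After 'push 3': [0, 0, 81, 9, 3]
After 'mul': [0, 0, 81, 27]
After 'push 19': [0, 0, 81, 27, 19]
After 'push 19': [0, 0, 81, 27, 19, 19]
After 'eq': [0, 0, 81, 27, 1]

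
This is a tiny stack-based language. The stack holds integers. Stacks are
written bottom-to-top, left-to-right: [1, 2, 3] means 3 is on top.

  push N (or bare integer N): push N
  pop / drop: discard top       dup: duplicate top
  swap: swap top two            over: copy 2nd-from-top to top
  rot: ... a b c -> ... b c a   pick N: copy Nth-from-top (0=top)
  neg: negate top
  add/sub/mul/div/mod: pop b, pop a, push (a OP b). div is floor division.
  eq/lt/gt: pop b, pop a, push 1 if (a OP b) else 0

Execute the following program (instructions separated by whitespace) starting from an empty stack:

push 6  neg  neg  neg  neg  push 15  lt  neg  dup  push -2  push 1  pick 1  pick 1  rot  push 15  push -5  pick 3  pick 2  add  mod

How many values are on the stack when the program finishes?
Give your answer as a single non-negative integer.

After 'push 6': stack = [6] (depth 1)
After 'neg': stack = [-6] (depth 1)
After 'neg': stack = [6] (depth 1)
After 'neg': stack = [-6] (depth 1)
After 'neg': stack = [6] (depth 1)
After 'push 15': stack = [6, 15] (depth 2)
After 'lt': stack = [1] (depth 1)
After 'neg': stack = [-1] (depth 1)
After 'dup': stack = [-1, -1] (depth 2)
After 'push -2': stack = [-1, -1, -2] (depth 3)
After 'push 1': stack = [-1, -1, -2, 1] (depth 4)
After 'pick 1': stack = [-1, -1, -2, 1, -2] (depth 5)
After 'pick 1': stack = [-1, -1, -2, 1, -2, 1] (depth 6)
After 'rot': stack = [-1, -1, -2, -2, 1, 1] (depth 6)
After 'push 15': stack = [-1, -1, -2, -2, 1, 1, 15] (depth 7)
After 'push -5': stack = [-1, -1, -2, -2, 1, 1, 15, -5] (depth 8)
After 'pick 3': stack = [-1, -1, -2, -2, 1, 1, 15, -5, 1] (depth 9)
After 'pick 2': stack = [-1, -1, -2, -2, 1, 1, 15, -5, 1, 15] (depth 10)
After 'add': stack = [-1, -1, -2, -2, 1, 1, 15, -5, 16] (depth 9)
After 'mod': stack = [-1, -1, -2, -2, 1, 1, 15, 11] (depth 8)

Answer: 8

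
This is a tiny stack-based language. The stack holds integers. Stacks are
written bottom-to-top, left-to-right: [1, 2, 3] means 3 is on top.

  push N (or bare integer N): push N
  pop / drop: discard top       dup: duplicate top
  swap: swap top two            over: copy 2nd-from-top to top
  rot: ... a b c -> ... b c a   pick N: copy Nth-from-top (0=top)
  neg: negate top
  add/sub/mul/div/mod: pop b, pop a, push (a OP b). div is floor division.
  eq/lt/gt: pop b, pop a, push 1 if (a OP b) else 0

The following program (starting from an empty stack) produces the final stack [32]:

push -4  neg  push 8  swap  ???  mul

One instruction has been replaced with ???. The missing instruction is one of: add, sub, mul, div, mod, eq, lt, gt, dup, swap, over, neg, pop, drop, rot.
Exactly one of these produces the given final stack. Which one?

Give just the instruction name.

Answer: swap

Derivation:
Stack before ???: [8, 4]
Stack after ???:  [4, 8]
The instruction that transforms [8, 4] -> [4, 8] is: swap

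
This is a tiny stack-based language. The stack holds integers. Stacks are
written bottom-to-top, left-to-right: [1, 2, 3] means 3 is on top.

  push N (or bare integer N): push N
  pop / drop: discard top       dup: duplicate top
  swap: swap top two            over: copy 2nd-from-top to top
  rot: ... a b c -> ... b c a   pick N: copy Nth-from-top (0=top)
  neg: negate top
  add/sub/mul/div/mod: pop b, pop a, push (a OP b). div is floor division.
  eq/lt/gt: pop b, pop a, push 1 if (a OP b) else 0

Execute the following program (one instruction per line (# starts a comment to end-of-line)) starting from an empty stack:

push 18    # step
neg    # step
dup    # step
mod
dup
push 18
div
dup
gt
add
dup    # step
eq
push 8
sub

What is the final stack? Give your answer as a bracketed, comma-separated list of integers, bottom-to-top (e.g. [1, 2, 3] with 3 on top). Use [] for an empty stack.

Answer: [-7]

Derivation:
After 'push 18': [18]
After 'neg': [-18]
After 'dup': [-18, -18]
After 'mod': [0]
After 'dup': [0, 0]
After 'push 18': [0, 0, 18]
After 'div': [0, 0]
After 'dup': [0, 0, 0]
After 'gt': [0, 0]
After 'add': [0]
After 'dup': [0, 0]
After 'eq': [1]
After 'push 8': [1, 8]
After 'sub': [-7]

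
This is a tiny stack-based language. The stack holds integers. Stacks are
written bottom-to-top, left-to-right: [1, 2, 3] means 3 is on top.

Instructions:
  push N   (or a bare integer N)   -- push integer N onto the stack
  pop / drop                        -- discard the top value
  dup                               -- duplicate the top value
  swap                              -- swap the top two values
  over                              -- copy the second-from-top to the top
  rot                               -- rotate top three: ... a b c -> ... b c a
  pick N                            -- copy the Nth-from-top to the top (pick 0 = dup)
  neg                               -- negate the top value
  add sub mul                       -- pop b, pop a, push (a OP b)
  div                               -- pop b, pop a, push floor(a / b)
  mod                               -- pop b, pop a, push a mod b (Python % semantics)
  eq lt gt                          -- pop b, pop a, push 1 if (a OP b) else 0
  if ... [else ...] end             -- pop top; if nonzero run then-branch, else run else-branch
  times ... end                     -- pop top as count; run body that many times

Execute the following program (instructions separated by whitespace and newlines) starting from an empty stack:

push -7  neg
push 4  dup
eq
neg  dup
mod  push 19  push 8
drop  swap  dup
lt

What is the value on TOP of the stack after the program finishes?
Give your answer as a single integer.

After 'push -7': [-7]
After 'neg': [7]
After 'push 4': [7, 4]
After 'dup': [7, 4, 4]
After 'eq': [7, 1]
After 'neg': [7, -1]
After 'dup': [7, -1, -1]
After 'mod': [7, 0]
After 'push 19': [7, 0, 19]
After 'push 8': [7, 0, 19, 8]
After 'drop': [7, 0, 19]
After 'swap': [7, 19, 0]
After 'dup': [7, 19, 0, 0]
After 'lt': [7, 19, 0]

Answer: 0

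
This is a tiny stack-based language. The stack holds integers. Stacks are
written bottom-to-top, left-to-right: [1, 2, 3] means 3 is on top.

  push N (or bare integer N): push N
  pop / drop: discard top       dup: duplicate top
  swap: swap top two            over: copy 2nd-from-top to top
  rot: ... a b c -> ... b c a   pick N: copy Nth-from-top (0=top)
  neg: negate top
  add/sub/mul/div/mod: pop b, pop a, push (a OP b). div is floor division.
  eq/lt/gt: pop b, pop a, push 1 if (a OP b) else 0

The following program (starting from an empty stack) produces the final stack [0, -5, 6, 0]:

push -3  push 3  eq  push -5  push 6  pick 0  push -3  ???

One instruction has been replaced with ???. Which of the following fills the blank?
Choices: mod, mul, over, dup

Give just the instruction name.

Stack before ???: [0, -5, 6, 6, -3]
Stack after ???:  [0, -5, 6, 0]
Checking each choice:
  mod: MATCH
  mul: produces [0, -5, 6, -18]
  over: produces [0, -5, 6, 6, -3, 6]
  dup: produces [0, -5, 6, 6, -3, -3]


Answer: mod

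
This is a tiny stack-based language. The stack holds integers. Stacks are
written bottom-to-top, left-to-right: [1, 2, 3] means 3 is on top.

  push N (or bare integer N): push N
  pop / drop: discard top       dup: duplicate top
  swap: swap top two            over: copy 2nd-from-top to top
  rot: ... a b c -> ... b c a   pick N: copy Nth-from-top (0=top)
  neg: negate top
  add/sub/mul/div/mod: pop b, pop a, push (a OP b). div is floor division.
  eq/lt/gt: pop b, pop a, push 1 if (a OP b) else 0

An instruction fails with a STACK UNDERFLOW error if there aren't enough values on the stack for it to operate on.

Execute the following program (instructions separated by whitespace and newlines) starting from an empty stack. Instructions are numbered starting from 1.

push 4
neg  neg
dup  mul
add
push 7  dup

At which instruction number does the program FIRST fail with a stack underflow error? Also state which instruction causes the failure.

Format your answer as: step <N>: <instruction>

Step 1 ('push 4'): stack = [4], depth = 1
Step 2 ('neg'): stack = [-4], depth = 1
Step 3 ('neg'): stack = [4], depth = 1
Step 4 ('dup'): stack = [4, 4], depth = 2
Step 5 ('mul'): stack = [16], depth = 1
Step 6 ('add'): needs 2 value(s) but depth is 1 — STACK UNDERFLOW

Answer: step 6: add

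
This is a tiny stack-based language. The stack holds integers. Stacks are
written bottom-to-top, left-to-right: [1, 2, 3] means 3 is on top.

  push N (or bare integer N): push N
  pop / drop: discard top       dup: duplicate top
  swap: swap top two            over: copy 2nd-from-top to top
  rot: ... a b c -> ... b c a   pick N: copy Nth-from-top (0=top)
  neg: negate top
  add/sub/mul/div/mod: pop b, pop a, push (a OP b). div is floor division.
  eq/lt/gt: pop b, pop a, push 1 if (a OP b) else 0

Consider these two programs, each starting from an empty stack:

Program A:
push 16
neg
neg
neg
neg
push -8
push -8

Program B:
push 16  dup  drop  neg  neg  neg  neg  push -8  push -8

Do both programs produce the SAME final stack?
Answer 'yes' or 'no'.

Answer: yes

Derivation:
Program A trace:
  After 'push 16': [16]
  After 'neg': [-16]
  After 'neg': [16]
  After 'neg': [-16]
  After 'neg': [16]
  After 'push -8': [16, -8]
  After 'push -8': [16, -8, -8]
Program A final stack: [16, -8, -8]

Program B trace:
  After 'push 16': [16]
  After 'dup': [16, 16]
  After 'drop': [16]
  After 'neg': [-16]
  After 'neg': [16]
  After 'neg': [-16]
  After 'neg': [16]
  After 'push -8': [16, -8]
  After 'push -8': [16, -8, -8]
Program B final stack: [16, -8, -8]
Same: yes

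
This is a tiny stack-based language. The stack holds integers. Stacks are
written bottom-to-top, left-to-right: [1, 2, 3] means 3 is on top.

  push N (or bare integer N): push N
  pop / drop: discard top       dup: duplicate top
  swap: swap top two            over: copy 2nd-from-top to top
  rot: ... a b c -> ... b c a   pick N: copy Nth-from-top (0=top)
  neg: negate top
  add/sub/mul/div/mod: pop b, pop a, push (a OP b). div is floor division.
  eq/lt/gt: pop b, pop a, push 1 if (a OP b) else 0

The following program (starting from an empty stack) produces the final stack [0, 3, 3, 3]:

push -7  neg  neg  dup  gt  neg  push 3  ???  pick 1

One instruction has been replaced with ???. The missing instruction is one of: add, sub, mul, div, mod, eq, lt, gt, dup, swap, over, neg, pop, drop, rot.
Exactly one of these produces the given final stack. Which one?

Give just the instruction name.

Stack before ???: [0, 3]
Stack after ???:  [0, 3, 3]
The instruction that transforms [0, 3] -> [0, 3, 3] is: dup

Answer: dup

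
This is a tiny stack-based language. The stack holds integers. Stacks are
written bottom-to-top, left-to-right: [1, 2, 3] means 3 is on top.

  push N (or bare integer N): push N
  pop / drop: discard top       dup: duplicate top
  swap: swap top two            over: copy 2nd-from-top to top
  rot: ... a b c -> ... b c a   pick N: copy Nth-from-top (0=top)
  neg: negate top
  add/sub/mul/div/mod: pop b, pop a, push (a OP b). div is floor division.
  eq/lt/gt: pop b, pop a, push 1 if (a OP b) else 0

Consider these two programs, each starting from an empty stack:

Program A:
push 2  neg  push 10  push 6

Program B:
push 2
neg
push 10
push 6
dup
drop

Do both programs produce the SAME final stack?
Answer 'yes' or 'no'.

Program A trace:
  After 'push 2': [2]
  After 'neg': [-2]
  After 'push 10': [-2, 10]
  After 'push 6': [-2, 10, 6]
Program A final stack: [-2, 10, 6]

Program B trace:
  After 'push 2': [2]
  After 'neg': [-2]
  After 'push 10': [-2, 10]
  After 'push 6': [-2, 10, 6]
  After 'dup': [-2, 10, 6, 6]
  After 'drop': [-2, 10, 6]
Program B final stack: [-2, 10, 6]
Same: yes

Answer: yes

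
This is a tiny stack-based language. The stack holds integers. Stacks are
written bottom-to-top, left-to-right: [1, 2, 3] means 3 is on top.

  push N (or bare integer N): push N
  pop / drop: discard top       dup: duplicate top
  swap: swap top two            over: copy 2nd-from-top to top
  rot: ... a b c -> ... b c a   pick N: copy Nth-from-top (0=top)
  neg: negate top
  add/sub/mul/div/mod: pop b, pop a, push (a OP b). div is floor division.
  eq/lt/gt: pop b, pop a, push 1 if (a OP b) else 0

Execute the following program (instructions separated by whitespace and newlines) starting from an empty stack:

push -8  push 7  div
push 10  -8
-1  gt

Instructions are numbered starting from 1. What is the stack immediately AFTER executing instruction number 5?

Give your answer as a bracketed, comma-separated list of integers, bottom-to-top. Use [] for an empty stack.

Step 1 ('push -8'): [-8]
Step 2 ('push 7'): [-8, 7]
Step 3 ('div'): [-2]
Step 4 ('push 10'): [-2, 10]
Step 5 ('-8'): [-2, 10, -8]

Answer: [-2, 10, -8]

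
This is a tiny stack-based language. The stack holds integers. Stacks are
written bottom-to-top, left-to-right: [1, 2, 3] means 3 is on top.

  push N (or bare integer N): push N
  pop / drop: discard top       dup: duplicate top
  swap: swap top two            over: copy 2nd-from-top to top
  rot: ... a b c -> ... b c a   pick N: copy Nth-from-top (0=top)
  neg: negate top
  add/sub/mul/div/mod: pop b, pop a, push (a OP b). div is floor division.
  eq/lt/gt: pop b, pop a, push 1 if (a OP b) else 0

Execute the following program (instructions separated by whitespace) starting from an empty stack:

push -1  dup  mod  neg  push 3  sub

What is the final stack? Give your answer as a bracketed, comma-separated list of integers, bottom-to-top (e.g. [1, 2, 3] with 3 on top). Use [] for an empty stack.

After 'push -1': [-1]
After 'dup': [-1, -1]
After 'mod': [0]
After 'neg': [0]
After 'push 3': [0, 3]
After 'sub': [-3]

Answer: [-3]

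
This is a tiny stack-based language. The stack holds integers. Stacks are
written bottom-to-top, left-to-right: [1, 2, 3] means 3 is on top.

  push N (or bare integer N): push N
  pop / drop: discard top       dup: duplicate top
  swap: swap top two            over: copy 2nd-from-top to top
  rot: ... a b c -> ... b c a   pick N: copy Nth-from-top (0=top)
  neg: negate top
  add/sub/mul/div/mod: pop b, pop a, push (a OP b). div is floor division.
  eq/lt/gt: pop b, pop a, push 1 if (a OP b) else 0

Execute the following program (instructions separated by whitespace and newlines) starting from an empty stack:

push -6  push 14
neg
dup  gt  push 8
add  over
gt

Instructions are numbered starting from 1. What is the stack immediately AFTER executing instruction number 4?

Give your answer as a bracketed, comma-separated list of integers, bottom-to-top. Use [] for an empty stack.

Answer: [-6, -14, -14]

Derivation:
Step 1 ('push -6'): [-6]
Step 2 ('push 14'): [-6, 14]
Step 3 ('neg'): [-6, -14]
Step 4 ('dup'): [-6, -14, -14]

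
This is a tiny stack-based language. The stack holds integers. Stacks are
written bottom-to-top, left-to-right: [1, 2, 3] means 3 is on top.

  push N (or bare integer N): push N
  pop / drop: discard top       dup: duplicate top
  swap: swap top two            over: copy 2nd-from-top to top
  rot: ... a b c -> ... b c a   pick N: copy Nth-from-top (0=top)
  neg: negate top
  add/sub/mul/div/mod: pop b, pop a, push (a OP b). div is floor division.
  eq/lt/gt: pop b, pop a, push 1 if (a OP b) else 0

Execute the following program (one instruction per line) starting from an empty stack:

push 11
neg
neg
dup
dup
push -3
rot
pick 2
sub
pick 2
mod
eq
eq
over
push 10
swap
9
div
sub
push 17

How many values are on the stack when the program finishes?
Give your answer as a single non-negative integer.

Answer: 4

Derivation:
After 'push 11': stack = [11] (depth 1)
After 'neg': stack = [-11] (depth 1)
After 'neg': stack = [11] (depth 1)
After 'dup': stack = [11, 11] (depth 2)
After 'dup': stack = [11, 11, 11] (depth 3)
After 'push -3': stack = [11, 11, 11, -3] (depth 4)
After 'rot': stack = [11, 11, -3, 11] (depth 4)
After 'pick 2': stack = [11, 11, -3, 11, 11] (depth 5)
After 'sub': stack = [11, 11, -3, 0] (depth 4)
After 'pick 2': stack = [11, 11, -3, 0, 11] (depth 5)
After 'mod': stack = [11, 11, -3, 0] (depth 4)
After 'eq': stack = [11, 11, 0] (depth 3)
After 'eq': stack = [11, 0] (depth 2)
After 'over': stack = [11, 0, 11] (depth 3)
After 'push 10': stack = [11, 0, 11, 10] (depth 4)
After 'swap': stack = [11, 0, 10, 11] (depth 4)
After 'push 9': stack = [11, 0, 10, 11, 9] (depth 5)
After 'div': stack = [11, 0, 10, 1] (depth 4)
After 'sub': stack = [11, 0, 9] (depth 3)
After 'push 17': stack = [11, 0, 9, 17] (depth 4)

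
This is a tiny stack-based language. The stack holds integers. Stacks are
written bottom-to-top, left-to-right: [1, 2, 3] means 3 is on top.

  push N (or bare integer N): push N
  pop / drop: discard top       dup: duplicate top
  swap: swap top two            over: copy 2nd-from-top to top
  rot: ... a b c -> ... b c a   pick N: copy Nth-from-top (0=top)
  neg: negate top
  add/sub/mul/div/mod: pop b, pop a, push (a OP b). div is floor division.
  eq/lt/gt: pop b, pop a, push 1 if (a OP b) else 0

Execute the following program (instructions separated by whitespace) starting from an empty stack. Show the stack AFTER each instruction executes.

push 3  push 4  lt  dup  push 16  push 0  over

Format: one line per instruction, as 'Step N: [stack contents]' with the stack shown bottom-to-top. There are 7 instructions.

Step 1: [3]
Step 2: [3, 4]
Step 3: [1]
Step 4: [1, 1]
Step 5: [1, 1, 16]
Step 6: [1, 1, 16, 0]
Step 7: [1, 1, 16, 0, 16]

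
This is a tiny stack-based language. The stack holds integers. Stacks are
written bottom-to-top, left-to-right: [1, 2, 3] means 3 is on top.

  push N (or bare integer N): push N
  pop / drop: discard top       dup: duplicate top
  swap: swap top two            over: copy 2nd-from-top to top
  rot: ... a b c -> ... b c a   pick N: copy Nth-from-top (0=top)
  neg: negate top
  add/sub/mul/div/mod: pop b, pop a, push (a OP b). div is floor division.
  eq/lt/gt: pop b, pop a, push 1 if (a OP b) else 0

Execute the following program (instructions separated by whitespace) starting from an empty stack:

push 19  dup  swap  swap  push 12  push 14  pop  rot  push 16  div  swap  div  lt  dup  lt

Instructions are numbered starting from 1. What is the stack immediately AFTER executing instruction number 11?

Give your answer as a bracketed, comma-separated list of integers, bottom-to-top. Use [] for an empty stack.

Step 1 ('push 19'): [19]
Step 2 ('dup'): [19, 19]
Step 3 ('swap'): [19, 19]
Step 4 ('swap'): [19, 19]
Step 5 ('push 12'): [19, 19, 12]
Step 6 ('push 14'): [19, 19, 12, 14]
Step 7 ('pop'): [19, 19, 12]
Step 8 ('rot'): [19, 12, 19]
Step 9 ('push 16'): [19, 12, 19, 16]
Step 10 ('div'): [19, 12, 1]
Step 11 ('swap'): [19, 1, 12]

Answer: [19, 1, 12]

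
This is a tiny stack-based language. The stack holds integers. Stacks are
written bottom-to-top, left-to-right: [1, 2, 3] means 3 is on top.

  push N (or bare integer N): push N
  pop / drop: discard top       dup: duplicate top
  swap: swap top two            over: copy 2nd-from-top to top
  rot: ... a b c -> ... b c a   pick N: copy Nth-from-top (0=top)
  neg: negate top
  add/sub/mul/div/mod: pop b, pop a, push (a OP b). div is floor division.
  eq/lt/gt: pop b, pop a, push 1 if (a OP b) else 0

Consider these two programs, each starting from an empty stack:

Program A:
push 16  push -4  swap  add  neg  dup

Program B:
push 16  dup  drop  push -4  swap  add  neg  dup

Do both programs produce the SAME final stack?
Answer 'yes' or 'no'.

Program A trace:
  After 'push 16': [16]
  After 'push -4': [16, -4]
  After 'swap': [-4, 16]
  After 'add': [12]
  After 'neg': [-12]
  After 'dup': [-12, -12]
Program A final stack: [-12, -12]

Program B trace:
  After 'push 16': [16]
  After 'dup': [16, 16]
  After 'drop': [16]
  After 'push -4': [16, -4]
  After 'swap': [-4, 16]
  After 'add': [12]
  After 'neg': [-12]
  After 'dup': [-12, -12]
Program B final stack: [-12, -12]
Same: yes

Answer: yes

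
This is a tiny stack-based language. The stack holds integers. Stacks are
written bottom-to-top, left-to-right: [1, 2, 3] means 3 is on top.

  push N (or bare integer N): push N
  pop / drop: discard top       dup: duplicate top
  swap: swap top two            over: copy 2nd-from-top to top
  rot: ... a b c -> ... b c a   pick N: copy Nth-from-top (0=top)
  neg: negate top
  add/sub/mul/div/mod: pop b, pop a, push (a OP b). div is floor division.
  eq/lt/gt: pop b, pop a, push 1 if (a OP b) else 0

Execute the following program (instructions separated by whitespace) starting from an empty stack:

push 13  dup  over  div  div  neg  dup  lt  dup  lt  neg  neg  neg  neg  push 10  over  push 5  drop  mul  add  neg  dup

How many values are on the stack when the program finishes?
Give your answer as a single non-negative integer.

Answer: 2

Derivation:
After 'push 13': stack = [13] (depth 1)
After 'dup': stack = [13, 13] (depth 2)
After 'over': stack = [13, 13, 13] (depth 3)
After 'div': stack = [13, 1] (depth 2)
After 'div': stack = [13] (depth 1)
After 'neg': stack = [-13] (depth 1)
After 'dup': stack = [-13, -13] (depth 2)
After 'lt': stack = [0] (depth 1)
After 'dup': stack = [0, 0] (depth 2)
After 'lt': stack = [0] (depth 1)
  ...
After 'neg': stack = [0] (depth 1)
After 'neg': stack = [0] (depth 1)
After 'push 10': stack = [0, 10] (depth 2)
After 'over': stack = [0, 10, 0] (depth 3)
After 'push 5': stack = [0, 10, 0, 5] (depth 4)
After 'drop': stack = [0, 10, 0] (depth 3)
After 'mul': stack = [0, 0] (depth 2)
After 'add': stack = [0] (depth 1)
After 'neg': stack = [0] (depth 1)
After 'dup': stack = [0, 0] (depth 2)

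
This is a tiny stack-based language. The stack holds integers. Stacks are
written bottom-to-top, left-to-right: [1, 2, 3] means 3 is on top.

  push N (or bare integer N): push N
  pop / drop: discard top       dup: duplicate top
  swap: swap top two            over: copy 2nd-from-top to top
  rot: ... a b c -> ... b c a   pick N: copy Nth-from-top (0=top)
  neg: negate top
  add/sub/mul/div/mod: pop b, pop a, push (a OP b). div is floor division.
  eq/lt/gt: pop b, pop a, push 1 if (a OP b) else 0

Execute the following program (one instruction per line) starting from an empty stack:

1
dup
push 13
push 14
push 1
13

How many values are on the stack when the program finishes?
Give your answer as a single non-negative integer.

Answer: 6

Derivation:
After 'push 1': stack = [1] (depth 1)
After 'dup': stack = [1, 1] (depth 2)
After 'push 13': stack = [1, 1, 13] (depth 3)
After 'push 14': stack = [1, 1, 13, 14] (depth 4)
After 'push 1': stack = [1, 1, 13, 14, 1] (depth 5)
After 'push 13': stack = [1, 1, 13, 14, 1, 13] (depth 6)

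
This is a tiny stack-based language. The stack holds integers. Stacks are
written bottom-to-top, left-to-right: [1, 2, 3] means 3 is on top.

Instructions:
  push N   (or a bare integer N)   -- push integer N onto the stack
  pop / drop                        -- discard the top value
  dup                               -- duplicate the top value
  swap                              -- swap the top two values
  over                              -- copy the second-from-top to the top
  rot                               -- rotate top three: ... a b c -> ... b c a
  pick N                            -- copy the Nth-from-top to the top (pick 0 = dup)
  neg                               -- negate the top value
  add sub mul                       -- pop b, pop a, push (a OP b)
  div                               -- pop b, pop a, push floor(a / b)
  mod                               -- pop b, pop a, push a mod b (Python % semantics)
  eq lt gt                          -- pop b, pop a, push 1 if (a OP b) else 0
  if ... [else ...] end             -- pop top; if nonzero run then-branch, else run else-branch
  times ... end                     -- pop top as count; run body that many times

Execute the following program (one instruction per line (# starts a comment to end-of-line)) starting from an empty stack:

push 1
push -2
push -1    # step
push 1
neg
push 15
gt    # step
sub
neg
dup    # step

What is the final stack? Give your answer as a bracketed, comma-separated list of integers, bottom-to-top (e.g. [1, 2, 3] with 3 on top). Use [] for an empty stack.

Answer: [1, -2, 1, 1]

Derivation:
After 'push 1': [1]
After 'push -2': [1, -2]
After 'push -1': [1, -2, -1]
After 'push 1': [1, -2, -1, 1]
After 'neg': [1, -2, -1, -1]
After 'push 15': [1, -2, -1, -1, 15]
After 'gt': [1, -2, -1, 0]
After 'sub': [1, -2, -1]
After 'neg': [1, -2, 1]
After 'dup': [1, -2, 1, 1]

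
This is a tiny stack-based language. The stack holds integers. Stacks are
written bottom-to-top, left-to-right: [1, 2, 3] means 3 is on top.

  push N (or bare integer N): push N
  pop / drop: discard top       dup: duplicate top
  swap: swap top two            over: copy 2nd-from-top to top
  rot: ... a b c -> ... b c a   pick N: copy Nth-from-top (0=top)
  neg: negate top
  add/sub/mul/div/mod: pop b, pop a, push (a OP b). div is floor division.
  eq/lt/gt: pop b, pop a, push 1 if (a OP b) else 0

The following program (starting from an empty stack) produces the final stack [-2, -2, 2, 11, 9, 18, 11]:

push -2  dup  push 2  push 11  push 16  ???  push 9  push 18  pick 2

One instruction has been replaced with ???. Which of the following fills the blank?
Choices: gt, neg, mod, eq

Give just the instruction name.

Stack before ???: [-2, -2, 2, 11, 16]
Stack after ???:  [-2, -2, 2, 11]
Checking each choice:
  gt: produces [-2, -2, 2, 0, 9, 18, 0]
  neg: produces [-2, -2, 2, 11, -16, 9, 18, -16]
  mod: MATCH
  eq: produces [-2, -2, 2, 0, 9, 18, 0]


Answer: mod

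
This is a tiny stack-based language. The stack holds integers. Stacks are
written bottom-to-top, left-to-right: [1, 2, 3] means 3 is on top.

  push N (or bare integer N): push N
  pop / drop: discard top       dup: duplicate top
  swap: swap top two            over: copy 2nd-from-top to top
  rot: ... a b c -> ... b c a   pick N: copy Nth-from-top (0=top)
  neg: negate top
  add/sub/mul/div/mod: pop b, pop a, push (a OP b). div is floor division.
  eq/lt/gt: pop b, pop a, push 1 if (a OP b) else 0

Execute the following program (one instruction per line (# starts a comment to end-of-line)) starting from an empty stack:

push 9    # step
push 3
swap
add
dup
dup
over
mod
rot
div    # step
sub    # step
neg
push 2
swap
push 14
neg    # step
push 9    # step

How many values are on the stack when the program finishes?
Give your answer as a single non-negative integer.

After 'push 9': stack = [9] (depth 1)
After 'push 3': stack = [9, 3] (depth 2)
After 'swap': stack = [3, 9] (depth 2)
After 'add': stack = [12] (depth 1)
After 'dup': stack = [12, 12] (depth 2)
After 'dup': stack = [12, 12, 12] (depth 3)
After 'over': stack = [12, 12, 12, 12] (depth 4)
After 'mod': stack = [12, 12, 0] (depth 3)
After 'rot': stack = [12, 0, 12] (depth 3)
After 'div': stack = [12, 0] (depth 2)
After 'sub': stack = [12] (depth 1)
After 'neg': stack = [-12] (depth 1)
After 'push 2': stack = [-12, 2] (depth 2)
After 'swap': stack = [2, -12] (depth 2)
After 'push 14': stack = [2, -12, 14] (depth 3)
After 'neg': stack = [2, -12, -14] (depth 3)
After 'push 9': stack = [2, -12, -14, 9] (depth 4)

Answer: 4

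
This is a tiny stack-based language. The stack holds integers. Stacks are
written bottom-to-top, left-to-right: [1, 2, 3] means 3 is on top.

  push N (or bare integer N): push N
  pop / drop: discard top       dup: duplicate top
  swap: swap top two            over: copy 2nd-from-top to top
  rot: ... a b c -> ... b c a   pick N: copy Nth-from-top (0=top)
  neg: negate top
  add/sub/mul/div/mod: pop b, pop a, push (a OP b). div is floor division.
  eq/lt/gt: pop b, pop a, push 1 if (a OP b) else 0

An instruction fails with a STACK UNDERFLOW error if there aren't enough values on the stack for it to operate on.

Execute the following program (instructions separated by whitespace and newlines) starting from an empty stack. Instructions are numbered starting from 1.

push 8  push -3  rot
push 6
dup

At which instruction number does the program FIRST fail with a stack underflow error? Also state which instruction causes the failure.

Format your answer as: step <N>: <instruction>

Answer: step 3: rot

Derivation:
Step 1 ('push 8'): stack = [8], depth = 1
Step 2 ('push -3'): stack = [8, -3], depth = 2
Step 3 ('rot'): needs 3 value(s) but depth is 2 — STACK UNDERFLOW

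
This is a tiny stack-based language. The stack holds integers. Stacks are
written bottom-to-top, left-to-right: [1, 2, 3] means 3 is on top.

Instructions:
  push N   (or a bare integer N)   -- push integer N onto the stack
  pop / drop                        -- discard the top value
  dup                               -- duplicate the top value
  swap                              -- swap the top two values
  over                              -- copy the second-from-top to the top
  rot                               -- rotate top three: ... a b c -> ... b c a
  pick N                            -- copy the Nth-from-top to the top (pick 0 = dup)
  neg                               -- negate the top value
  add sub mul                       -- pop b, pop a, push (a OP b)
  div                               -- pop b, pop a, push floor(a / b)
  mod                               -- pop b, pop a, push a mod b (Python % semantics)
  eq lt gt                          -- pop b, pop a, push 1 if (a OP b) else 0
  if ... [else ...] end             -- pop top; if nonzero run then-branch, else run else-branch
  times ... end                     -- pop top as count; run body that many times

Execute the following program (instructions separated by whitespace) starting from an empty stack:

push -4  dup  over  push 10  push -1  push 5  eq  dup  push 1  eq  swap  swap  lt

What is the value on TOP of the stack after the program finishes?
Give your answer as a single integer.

Answer: 0

Derivation:
After 'push -4': [-4]
After 'dup': [-4, -4]
After 'over': [-4, -4, -4]
After 'push 10': [-4, -4, -4, 10]
After 'push -1': [-4, -4, -4, 10, -1]
After 'push 5': [-4, -4, -4, 10, -1, 5]
After 'eq': [-4, -4, -4, 10, 0]
After 'dup': [-4, -4, -4, 10, 0, 0]
After 'push 1': [-4, -4, -4, 10, 0, 0, 1]
After 'eq': [-4, -4, -4, 10, 0, 0]
After 'swap': [-4, -4, -4, 10, 0, 0]
After 'swap': [-4, -4, -4, 10, 0, 0]
After 'lt': [-4, -4, -4, 10, 0]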